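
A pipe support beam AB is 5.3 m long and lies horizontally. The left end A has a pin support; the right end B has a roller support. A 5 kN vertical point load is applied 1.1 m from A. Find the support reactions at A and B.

A_x = 0, A_y = 3.962 kN, B_y = 1.038 kN

ΣM about A: B_y·5.3 − 5·1.1 = 0 → B_y = 5.5/5.3 = 1.03774 ≈ 1.038 kN.
ΣF_y = 0: A_y + 1.03774 − 5 = 0 → A_y = 3.962 kN.
ΣF_x = 0: no horizontal applied forces, so A_x = 0.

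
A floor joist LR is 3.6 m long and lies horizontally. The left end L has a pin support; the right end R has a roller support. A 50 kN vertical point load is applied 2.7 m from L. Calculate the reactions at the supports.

Taking moments about L: R_y·3.6 − 50·2.7 = 0 → R_y = 135/3.6 = 37.50 kN.
ΣF_y = 0: L_y + 37.5 − 50 = 0 → L_y = 12.50 kN.
ΣF_x = 0: no horizontal applied forces, so L_x = 0.

L_x = 0, L_y = 12.50 kN, R_y = 37.50 kN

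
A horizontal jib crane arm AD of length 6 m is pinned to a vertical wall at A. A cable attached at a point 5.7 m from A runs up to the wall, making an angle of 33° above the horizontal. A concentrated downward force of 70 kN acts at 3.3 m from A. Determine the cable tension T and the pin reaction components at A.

T = 74.41 kN, A_x = 62.41 kN, A_y = 29.47 kN

ΣM about A: T·sin33°·5.7 − 70·3.3 = 0 → T = 231/(5.7·0.544639) = 74.4095 ≈ 74.41 kN.
ΣF_x = 0: A_x − T·cos33° = 0 → A_x = 74.4095 × 0.838671 = 62.41 kN.
ΣF_y = 0: A_y + T·sin33° − 70 = 0 → A_y = 70 − 74.4095 × 0.544639 = 29.47 kN.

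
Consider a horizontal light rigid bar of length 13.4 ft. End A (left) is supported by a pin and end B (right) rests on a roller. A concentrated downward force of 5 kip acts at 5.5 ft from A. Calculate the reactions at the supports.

ΣM about A: B_y·13.4 − 5·5.5 = 0 → B_y = 27.5/13.4 = 2.05224 ≈ 2.052 kip.
ΣF_y = 0: A_y + 2.05224 − 5 = 0 → A_y = 2.948 kip.
ΣF_x = 0: no horizontal applied forces, so A_x = 0.

A_x = 0, A_y = 2.948 kip, B_y = 2.052 kip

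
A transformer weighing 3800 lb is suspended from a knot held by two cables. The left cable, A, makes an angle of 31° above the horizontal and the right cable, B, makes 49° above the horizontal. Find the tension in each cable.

T_A = 2531 lb, T_B = 3307 lb

ΣF_x = 0: −T_A·cos31° + T_B·cos49° = 0 → T_B = 1.30654·T_A.
ΣF_y = 0: T_A·sin31° + T_B·sin49° = 3800.
Substitute: T_A·(0.515038 + 1.30654·0.75471) = 3800 → T_A = 2531.48 ≈ 2531 lb.
Then T_B = 1.30654 × 2531.48 = 3307 lb.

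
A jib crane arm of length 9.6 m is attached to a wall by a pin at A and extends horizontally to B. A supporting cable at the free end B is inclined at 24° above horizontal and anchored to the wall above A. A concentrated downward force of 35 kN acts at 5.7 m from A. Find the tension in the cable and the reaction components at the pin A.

ΣM about A: T·sin24°·9.6 − 35·5.7 = 0 → T = 199.5/(9.6·0.406737) = 51.0926 ≈ 51.09 kN.
ΣF_x = 0: A_x − T·cos24° = 0 → A_x = 51.0926 × 0.913545 = 46.68 kN.
ΣF_y = 0: A_y + T·sin24° − 35 = 0 → A_y = 35 − 51.0926 × 0.406737 = 14.22 kN.

T = 51.09 kN, A_x = 46.68 kN, A_y = 14.22 kN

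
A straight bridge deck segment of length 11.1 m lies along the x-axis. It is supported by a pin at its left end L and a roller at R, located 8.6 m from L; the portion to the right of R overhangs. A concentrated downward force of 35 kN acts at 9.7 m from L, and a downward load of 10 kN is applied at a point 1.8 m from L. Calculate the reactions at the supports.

L_x = 0, L_y = 3.430 kN, R_y = 41.57 kN

Moments about L: R_y·8.6 − 35·9.7 − 10·1.8 = 0 → R_y = 357.5/8.6 = 41.5698 ≈ 41.57 kN.
ΣF_y = 0: L_y + 41.5698 − 35 − 10 = 0 → L_y = 3.430 kN.
ΣF_x = 0: no horizontal applied forces, so L_x = 0.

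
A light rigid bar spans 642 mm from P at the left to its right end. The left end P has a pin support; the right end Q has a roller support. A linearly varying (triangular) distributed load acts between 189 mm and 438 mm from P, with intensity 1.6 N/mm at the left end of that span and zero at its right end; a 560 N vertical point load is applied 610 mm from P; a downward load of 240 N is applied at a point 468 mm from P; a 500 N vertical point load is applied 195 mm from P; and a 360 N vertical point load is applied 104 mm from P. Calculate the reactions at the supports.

P_x = 0, P_y = 857.6 N, Q_y = 1002 N

Resultant of the triangular load: ½ × 1.6 × 249 = 199.2 N, acting at 272 mm from P (one-third of the span from the peak).
ΣM about P: Q_y·642 − (½·1.6·249)·272 − 560·610 − 240·468 − 500·195 − 360·104 = 0 → Q_y = 643042.4/642 = 1001.62 ≈ 1002 N.
ΣF_y = 0: P_y + 1001.62 − ½·1.6·249 − 560 − 240 − 500 − 360 = 0 → P_y = 857.6 N.
ΣF_x = 0: no horizontal applied forces, so P_x = 0.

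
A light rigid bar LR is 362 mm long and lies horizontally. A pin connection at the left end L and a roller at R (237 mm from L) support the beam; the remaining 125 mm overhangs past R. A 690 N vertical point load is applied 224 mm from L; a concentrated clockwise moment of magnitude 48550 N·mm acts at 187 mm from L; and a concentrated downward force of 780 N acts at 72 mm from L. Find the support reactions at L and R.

L_x = 0, L_y = 376.0 N, R_y = 1094 N

ΣM about L: R_y·237 − 690·224 − 48550 − 780·72 = 0 → R_y = 259270/237 = 1093.97 ≈ 1094 N.
ΣF_y = 0: L_y + 1093.97 − 690 − 780 = 0 → L_y = 376.0 N.
ΣF_x = 0: no horizontal applied forces, so L_x = 0.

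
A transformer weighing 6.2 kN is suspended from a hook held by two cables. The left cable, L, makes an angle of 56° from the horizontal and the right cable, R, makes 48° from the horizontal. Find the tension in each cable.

ΣF_x = 0: −T_L·cos56° + T_R·cos48° = 0 → T_R = 0.835701·T_L.
ΣF_y = 0: T_L·sin56° + T_R·sin48° = 6.2.
Substitute: T_L·(0.829038 + 0.835701·0.743145) = 6.2 → T_L = 4.27561 ≈ 4.276 kN.
Then T_R = 0.835701 × 4.27561 = 3.573 kN.

T_L = 4.276 kN, T_R = 3.573 kN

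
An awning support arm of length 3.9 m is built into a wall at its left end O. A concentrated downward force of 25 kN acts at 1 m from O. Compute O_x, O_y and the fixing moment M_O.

ΣF_x = 0: O_x = 0.
ΣF_y = 0: O_y − 25 = 0 → O_y = 25.00 kN.
ΣM about O: M_O − 25·1 = 0 → M_O = 25.00 kN·m.

O_x = 0, O_y = 25.00 kN, M_O = 25.00 kN·m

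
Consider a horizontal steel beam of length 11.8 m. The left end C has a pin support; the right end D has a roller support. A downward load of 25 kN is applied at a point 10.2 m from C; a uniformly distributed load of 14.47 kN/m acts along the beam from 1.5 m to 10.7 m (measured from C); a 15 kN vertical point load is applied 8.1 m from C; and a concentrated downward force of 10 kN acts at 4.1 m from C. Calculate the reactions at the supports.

Resultant of the distributed load: 14.47 × 9.2 = 133.124 kN at 6.1 m from C.
Taking moments about C: D_y·11.8 − 25·10.2 − (14.47·9.2)·6.1 − 15·8.1 − 10·4.1 = 0 → D_y = 1229.5564/11.8 = 104.2 kN.
ΣF_y = 0: C_y + 104.2 − 25 − 14.47·9.2 − 15 − 10 = 0 → C_y = 78.92 kN.
ΣF_x = 0: no horizontal applied forces, so C_x = 0.

C_x = 0, C_y = 78.92 kN, D_y = 104.2 kN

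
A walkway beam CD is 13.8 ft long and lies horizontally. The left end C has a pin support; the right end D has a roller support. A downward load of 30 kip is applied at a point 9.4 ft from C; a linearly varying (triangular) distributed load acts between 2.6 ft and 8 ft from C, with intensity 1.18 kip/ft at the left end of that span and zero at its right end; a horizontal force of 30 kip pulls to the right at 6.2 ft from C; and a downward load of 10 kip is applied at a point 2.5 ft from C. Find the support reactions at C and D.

C_x = -30.00 kip, C_y = 19.92 kip, D_y = 23.26 kip

Resultant of the triangular load: ½ × 1.18 × 5.4 = 3.186 kip, acting at 4.4 ft from C (one-third of the span from the peak).
ΣM about C: D_y·13.8 − 30·9.4 − (½·1.18·5.4)·4.4 − 10·2.5 = 0 → D_y = 321.0184/13.8 = 23.2622 ≈ 23.26 kip.
ΣF_y = 0: C_y + 23.2622 − 30 − ½·1.18·5.4 − 10 = 0 → C_y = 19.92 kip.
ΣF_x = 0: C_x + 30 = 0 → C_x = -30.00 kip.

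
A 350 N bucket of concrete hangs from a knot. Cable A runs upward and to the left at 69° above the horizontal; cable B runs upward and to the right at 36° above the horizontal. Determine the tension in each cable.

T_A = 293.1 N, T_B = 129.9 N

ΣF_x = 0: −T_A·cos69° + T_B·cos36° = 0 → T_B = 0.442967·T_A.
ΣF_y = 0: T_A·sin69° + T_B·sin36° = 350.
Substitute: T_A·(0.93358 + 0.442967·0.587785) = 350 → T_A = 293.145 ≈ 293.1 N.
Then T_B = 0.442967 × 293.145 = 129.9 N.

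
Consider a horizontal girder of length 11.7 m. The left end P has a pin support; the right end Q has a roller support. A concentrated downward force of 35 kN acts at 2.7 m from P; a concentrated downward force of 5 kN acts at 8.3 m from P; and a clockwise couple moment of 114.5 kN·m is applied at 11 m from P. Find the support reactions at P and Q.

P_x = 0, P_y = 18.59 kN, Q_y = 21.41 kN

Taking moments about P: Q_y·11.7 − 35·2.7 − 5·8.3 − 114.5 = 0 → Q_y = 250.5/11.7 = 21.4103 ≈ 21.41 kN.
ΣF_y = 0: P_y + 21.4103 − 35 − 5 = 0 → P_y = 18.59 kN.
ΣF_x = 0: no horizontal applied forces, so P_x = 0.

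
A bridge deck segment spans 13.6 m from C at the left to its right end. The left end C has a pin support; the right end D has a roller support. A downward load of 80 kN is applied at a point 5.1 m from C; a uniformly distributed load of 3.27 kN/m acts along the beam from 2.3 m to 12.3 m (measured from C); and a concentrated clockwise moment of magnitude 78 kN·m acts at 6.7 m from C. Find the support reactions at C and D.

Resultant of the distributed load: 3.27 × 10 = 32.7 kN at 7.3 m from C.
Moments about C: D_y·13.6 − 80·5.1 − (3.27·10)·7.3 − 78 = 0 → D_y = 724.71/13.6 = 53.2875 ≈ 53.29 kN.
ΣF_y = 0: C_y + 53.2875 − 80 − 3.27·10 = 0 → C_y = 59.41 kN.
ΣF_x = 0: no horizontal applied forces, so C_x = 0.

C_x = 0, C_y = 59.41 kN, D_y = 53.29 kN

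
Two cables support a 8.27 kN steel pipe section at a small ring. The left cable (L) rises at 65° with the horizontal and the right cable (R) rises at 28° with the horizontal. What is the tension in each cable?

T_L = 7.312 kN, T_R = 3.500 kN

ΣF_x = 0: −T_L·cos65° + T_R·cos28° = 0 → T_R = 0.478645·T_L.
ΣF_y = 0: T_L·sin65° + T_R·sin28° = 8.27.
Substitute: T_L·(0.906308 + 0.478645·0.469472) = 8.27 → T_L = 7.31199 ≈ 7.312 kN.
Then T_R = 0.478645 × 7.31199 = 3.500 kN.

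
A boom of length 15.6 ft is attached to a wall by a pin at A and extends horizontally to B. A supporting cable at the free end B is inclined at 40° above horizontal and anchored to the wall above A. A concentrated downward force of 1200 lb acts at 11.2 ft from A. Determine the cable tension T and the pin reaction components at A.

T = 1340 lb, A_x = 1027 lb, A_y = 338.5 lb

ΣM about A: T·sin40°·15.6 − 1200·11.2 = 0 → T = 13440/(15.6·0.642788) = 1340.32 ≈ 1340 lb.
ΣF_x = 0: A_x − T·cos40° = 0 → A_x = 1340.32 × 0.766044 = 1027 lb.
ΣF_y = 0: A_y + T·sin40° − 1200 = 0 → A_y = 1200 − 1340.32 × 0.642788 = 338.5 lb.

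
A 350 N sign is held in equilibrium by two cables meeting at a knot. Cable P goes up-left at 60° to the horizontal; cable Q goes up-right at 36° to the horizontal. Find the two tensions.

T_P = 284.7 N, T_Q = 176.0 N

ΣF_x = 0: −T_P·cos60° + T_Q·cos36° = 0 → T_Q = 0.618034·T_P.
ΣF_y = 0: T_P·sin60° + T_Q·sin36° = 350.
Substitute: T_P·(0.866025 + 0.618034·0.587785) = 350 → T_P = 284.716 ≈ 284.7 N.
Then T_Q = 0.618034 × 284.716 = 176.0 N.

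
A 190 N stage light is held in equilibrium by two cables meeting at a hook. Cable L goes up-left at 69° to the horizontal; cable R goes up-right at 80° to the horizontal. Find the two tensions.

T_L = 64.06 N, T_R = 132.2 N

ΣF_x = 0: −T_L·cos69° + T_R·cos80° = 0 → T_R = 2.06376·T_L.
ΣF_y = 0: T_L·sin69° + T_R·sin80° = 190.
Substitute: T_L·(0.93358 + 2.06376·0.984808) = 190 → T_L = 64.0596 ≈ 64.06 N.
Then T_R = 2.06376 × 64.0596 = 132.2 N.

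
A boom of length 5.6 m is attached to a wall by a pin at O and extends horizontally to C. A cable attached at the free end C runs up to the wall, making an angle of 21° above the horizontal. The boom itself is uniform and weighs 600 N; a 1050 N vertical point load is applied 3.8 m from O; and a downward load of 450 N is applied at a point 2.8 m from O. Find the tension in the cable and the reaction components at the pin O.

ΣM about O: T·sin21°·5.6 − 600·2.8 − 1050·3.8 − 450·2.8 = 0 → T = 6930/(5.6·0.358368) = 3453.15 ≈ 3453 N.
ΣF_x = 0: O_x − T·cos21° = 0 → O_x = 3453.15 × 0.93358 = 3224 N.
ΣF_y = 0: O_y + T·sin21° − 600 − 1050 − 450 = 0 → O_y = 2100 − 3453.15 × 0.358368 = 862.5 N.

T = 3453 N, O_x = 3224 N, O_y = 862.5 N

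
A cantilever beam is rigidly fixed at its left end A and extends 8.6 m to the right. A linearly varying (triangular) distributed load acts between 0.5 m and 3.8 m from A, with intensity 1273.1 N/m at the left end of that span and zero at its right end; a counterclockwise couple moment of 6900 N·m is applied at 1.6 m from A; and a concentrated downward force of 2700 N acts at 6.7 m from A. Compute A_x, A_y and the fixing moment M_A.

Resultant of the triangular load: ½ × 1273.1 × 3.3 = 2100.615 N, acting at 1.6 m from A (one-third of the span from the peak).
ΣF_x = 0: A_x = 0.
ΣF_y = 0: A_y − ½·1273.1·3.3 − 2700 = 0 → A_y = 4801 N.
ΣM about A: M_A − (½·1273.1·3.3)·1.6 + 6900 − 2700·6.7 = 0 → M_A = 14550 N·m.

A_x = 0, A_y = 4801 N, M_A = 14550 N·m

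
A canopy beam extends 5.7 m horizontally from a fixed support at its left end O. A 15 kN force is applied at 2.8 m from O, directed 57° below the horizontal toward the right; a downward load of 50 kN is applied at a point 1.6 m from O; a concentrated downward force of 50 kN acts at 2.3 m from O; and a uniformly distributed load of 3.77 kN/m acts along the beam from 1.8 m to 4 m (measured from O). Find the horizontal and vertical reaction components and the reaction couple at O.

O_x = -8.170 kN, O_y = 120.9 kN, M_O = 254.3 kN·m

Resultant of the distributed load: 3.77 × 2.2 = 8.294 kN at 2.9 m from O.
ΣF_x = 0: O_x + 15·cos57° = 0 → O_x = -8.170 kN.
ΣF_y = 0: O_y − 15·sin57° − 50 − 50 − 3.77·2.2 = 0 → O_y = 120.9 kN.
ΣM about O: M_O − 15·sin57°·2.8 − 50·1.6 − 50·2.3 − (3.77·2.2)·2.9 = 0 → M_O = 254.3 kN·m.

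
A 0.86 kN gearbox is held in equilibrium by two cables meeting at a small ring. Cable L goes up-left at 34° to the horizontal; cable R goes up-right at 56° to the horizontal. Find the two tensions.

ΣF_x = 0: −T_L·cos34° + T_R·cos56° = 0 → T_R = 1.48256·T_L.
ΣF_y = 0: T_L·sin34° + T_R·sin56° = 0.86.
Substitute: T_L·(0.559193 + 1.48256·0.829038) = 0.86 → T_L = 0.480906 ≈ 0.4809 kN.
Then T_R = 1.48256 × 0.480906 = 0.7130 kN.

T_L = 0.4809 kN, T_R = 0.7130 kN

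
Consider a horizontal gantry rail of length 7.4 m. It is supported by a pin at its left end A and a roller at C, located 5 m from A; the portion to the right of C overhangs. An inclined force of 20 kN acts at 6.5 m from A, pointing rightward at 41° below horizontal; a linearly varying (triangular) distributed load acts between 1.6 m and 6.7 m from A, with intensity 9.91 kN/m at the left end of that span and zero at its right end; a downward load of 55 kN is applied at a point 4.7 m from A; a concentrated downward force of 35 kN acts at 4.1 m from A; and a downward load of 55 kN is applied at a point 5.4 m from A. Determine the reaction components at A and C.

Resultant of the triangular load: ½ × 9.91 × 5.1 = 25.2705 kN, acting at 3.3 m from A (one-third of the span from the peak).
Moments about A: C_y·5 − 20·sin41°·6.5 − (½·9.91·5.1)·3.3 − 55·4.7 − 35·4.1 − 55·5.4 = 0 → C_y = 867.68/5 = 173.536 ≈ 173.5 kN.
ΣF_y = 0: A_y + 173.536 − 20·sin41° − ½·9.91·5.1 − 55 − 35 − 55 = 0 → A_y = 9.856 kN.
ΣF_x = 0: A_x + 20·cos41° = 0 → A_x = -15.09 kN.

A_x = -15.09 kN, A_y = 9.856 kN, C_y = 173.5 kN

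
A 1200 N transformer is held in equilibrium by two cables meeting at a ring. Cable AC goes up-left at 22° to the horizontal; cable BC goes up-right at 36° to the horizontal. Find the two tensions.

T_AC = 1145 N, T_BC = 1312 N

ΣF_x = 0: −T_AC·cos22° + T_BC·cos36° = 0 → T_BC = 1.14606·T_AC.
ΣF_y = 0: T_AC·sin22° + T_BC·sin36° = 1200.
Substitute: T_AC·(0.374607 + 1.14606·0.587785) = 1200 → T_AC = 1144.77 ≈ 1145 N.
Then T_BC = 1.14606 × 1144.77 = 1312 N.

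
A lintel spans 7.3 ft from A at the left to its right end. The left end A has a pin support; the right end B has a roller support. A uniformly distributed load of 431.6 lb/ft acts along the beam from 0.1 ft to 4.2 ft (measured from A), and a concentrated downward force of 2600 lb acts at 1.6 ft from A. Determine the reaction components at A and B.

A_x = 0, A_y = 3279 lb, B_y = 1091 lb

Resultant of the distributed load: 431.6 × 4.1 = 1769.56 lb at 2.15 ft from A.
Moments about A: B_y·7.3 − (431.6·4.1)·2.15 − 2600·1.6 = 0 → B_y = 7964.554/7.3 = 1091.03 ≈ 1091 lb.
ΣF_y = 0: A_y + 1091.03 − 431.6·4.1 − 2600 = 0 → A_y = 3279 lb.
ΣF_x = 0: no horizontal applied forces, so A_x = 0.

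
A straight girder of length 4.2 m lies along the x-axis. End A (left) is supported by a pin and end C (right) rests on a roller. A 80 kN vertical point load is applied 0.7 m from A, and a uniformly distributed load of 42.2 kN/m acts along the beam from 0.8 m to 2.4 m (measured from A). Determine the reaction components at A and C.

A_x = 0, A_y = 108.5 kN, C_y = 39.06 kN

Resultant of the distributed load: 42.2 × 1.6 = 67.52 kN at 1.6 m from A.
Moments about A: C_y·4.2 − 80·0.7 − (42.2·1.6)·1.6 = 0 → C_y = 164.032/4.2 = 39.0552 ≈ 39.06 kN.
ΣF_y = 0: A_y + 39.0552 − 80 − 42.2·1.6 = 0 → A_y = 108.5 kN.
ΣF_x = 0: no horizontal applied forces, so A_x = 0.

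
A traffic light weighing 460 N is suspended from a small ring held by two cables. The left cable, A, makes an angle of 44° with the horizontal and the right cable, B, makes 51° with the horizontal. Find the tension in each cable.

ΣF_x = 0: −T_A·cos44° + T_B·cos51° = 0 → T_B = 1.14304·T_A.
ΣF_y = 0: T_A·sin44° + T_B·sin51° = 460.
Substitute: T_A·(0.694658 + 1.14304·0.777146) = 460 → T_A = 290.594 ≈ 290.6 N.
Then T_B = 1.14304 × 290.594 = 332.2 N.

T_A = 290.6 N, T_B = 332.2 N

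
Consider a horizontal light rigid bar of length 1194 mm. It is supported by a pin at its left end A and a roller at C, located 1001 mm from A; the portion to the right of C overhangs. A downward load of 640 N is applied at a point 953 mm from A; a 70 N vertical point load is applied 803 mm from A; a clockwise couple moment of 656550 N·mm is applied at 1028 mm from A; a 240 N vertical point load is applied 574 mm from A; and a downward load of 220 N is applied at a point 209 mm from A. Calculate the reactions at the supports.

A_x = 0, A_y = -334.9 N, C_y = 1505 N

Moments about A: C_y·1001 − 640·953 − 70·803 − 656550 − 240·574 − 220·209 = 0 → C_y = 1506420/1001 = 1504.92 ≈ 1505 N.
ΣF_y = 0: A_y + 1504.92 − 640 − 70 − 240 − 220 = 0 → A_y = -334.9 N.
ΣF_x = 0: no horizontal applied forces, so A_x = 0.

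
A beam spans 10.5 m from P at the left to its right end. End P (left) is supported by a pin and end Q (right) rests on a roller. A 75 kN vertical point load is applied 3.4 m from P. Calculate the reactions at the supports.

Taking moments about P: Q_y·10.5 − 75·3.4 = 0 → Q_y = 255/10.5 = 24.2857 ≈ 24.29 kN.
ΣF_y = 0: P_y + 24.2857 − 75 = 0 → P_y = 50.71 kN.
ΣF_x = 0: no horizontal applied forces, so P_x = 0.

P_x = 0, P_y = 50.71 kN, Q_y = 24.29 kN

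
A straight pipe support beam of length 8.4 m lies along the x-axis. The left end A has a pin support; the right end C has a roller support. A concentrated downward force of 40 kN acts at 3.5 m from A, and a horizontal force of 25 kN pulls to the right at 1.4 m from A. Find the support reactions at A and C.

A_x = -25.00 kN, A_y = 23.33 kN, C_y = 16.67 kN

ΣM about A: C_y·8.4 − 40·3.5 = 0 → C_y = 140/8.4 = 16.6667 ≈ 16.67 kN.
ΣF_y = 0: A_y + 16.6667 − 40 = 0 → A_y = 23.33 kN.
ΣF_x = 0: A_x + 25 = 0 → A_x = -25.00 kN.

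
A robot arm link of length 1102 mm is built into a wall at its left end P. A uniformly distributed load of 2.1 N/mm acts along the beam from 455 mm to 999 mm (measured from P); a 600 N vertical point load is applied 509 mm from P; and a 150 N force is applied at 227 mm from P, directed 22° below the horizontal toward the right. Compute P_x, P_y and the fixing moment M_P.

P_x = -139.1 N, P_y = 1799 N, M_P = 1149000 N·mm

Resultant of the distributed load: 2.1 × 544 = 1142.4 N at 727 mm from P.
ΣF_x = 0: P_x + 150·cos22° = 0 → P_x = -139.1 N.
ΣF_y = 0: P_y − 2.1·544 − 600 − 150·sin22° = 0 → P_y = 1799 N.
ΣM about P: M_P − (2.1·544)·727 − 600·509 − 150·sin22°·227 = 0 → M_P = 1149000 N·mm.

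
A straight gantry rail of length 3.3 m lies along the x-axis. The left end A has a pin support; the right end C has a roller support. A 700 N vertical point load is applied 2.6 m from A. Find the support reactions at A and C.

A_x = 0, A_y = 148.5 N, C_y = 551.5 N

ΣM about A: C_y·3.3 − 700·2.6 = 0 → C_y = 1820/3.3 = 551.515 ≈ 551.5 N.
ΣF_y = 0: A_y + 551.515 − 700 = 0 → A_y = 148.5 N.
ΣF_x = 0: no horizontal applied forces, so A_x = 0.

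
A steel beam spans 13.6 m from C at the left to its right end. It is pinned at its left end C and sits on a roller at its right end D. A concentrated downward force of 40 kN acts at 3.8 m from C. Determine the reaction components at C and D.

C_x = 0, C_y = 28.82 kN, D_y = 11.18 kN

Taking moments about C: D_y·13.6 − 40·3.8 = 0 → D_y = 152/13.6 = 11.1765 ≈ 11.18 kN.
ΣF_y = 0: C_y + 11.1765 − 40 = 0 → C_y = 28.82 kN.
ΣF_x = 0: no horizontal applied forces, so C_x = 0.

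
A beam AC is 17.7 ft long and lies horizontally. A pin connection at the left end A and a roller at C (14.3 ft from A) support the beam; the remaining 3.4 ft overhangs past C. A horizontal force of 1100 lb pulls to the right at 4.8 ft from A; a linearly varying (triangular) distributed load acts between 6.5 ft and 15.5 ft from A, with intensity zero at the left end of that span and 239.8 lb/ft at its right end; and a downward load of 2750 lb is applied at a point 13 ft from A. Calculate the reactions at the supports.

Resultant of the triangular load: ½ × 239.8 × 9 = 1079.1 lb, acting at 12.5 ft from A (one-third of the span from the peak).
ΣM about A: C_y·14.3 − (½·239.8·9)·12.5 − 2750·13 = 0 → C_y = 49238.75/14.3 = 3443.27 ≈ 3443 lb.
ΣF_y = 0: A_y + 3443.27 − ½·239.8·9 − 2750 = 0 → A_y = 385.8 lb.
ΣF_x = 0: A_x + 1100 = 0 → A_x = -1100 lb.

A_x = -1100 lb, A_y = 385.8 lb, C_y = 3443 lb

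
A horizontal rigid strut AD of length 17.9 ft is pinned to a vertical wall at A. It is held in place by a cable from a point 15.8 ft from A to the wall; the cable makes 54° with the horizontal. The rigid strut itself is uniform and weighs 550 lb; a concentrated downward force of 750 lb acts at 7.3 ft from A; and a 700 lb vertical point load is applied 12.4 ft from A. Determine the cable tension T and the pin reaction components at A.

ΣM about A: T·sin54°·15.8 − 550·8.95 − 750·7.3 − 700·12.4 = 0 → T = 19077.5/(15.8·0.809017) = 1492.47 ≈ 1492 lb.
ΣF_x = 0: A_x − T·cos54° = 0 → A_x = 1492.47 × 0.587785 = 877.3 lb.
ΣF_y = 0: A_y + T·sin54° − 550 − 750 − 700 = 0 → A_y = 2000 − 1492.47 × 0.809017 = 792.6 lb.

T = 1492 lb, A_x = 877.3 lb, A_y = 792.6 lb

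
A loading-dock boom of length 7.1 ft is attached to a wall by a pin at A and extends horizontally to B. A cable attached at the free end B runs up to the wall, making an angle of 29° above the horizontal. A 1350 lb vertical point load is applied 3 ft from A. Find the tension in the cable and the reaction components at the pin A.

T = 1177 lb, A_x = 1029 lb, A_y = 779.6 lb

ΣM about A: T·sin29°·7.1 − 1350·3 = 0 → T = 4050/(7.1·0.48481) = 1176.59 ≈ 1177 lb.
ΣF_x = 0: A_x − T·cos29° = 0 → A_x = 1176.59 × 0.87462 = 1029 lb.
ΣF_y = 0: A_y + T·sin29° − 1350 = 0 → A_y = 1350 − 1176.59 × 0.48481 = 779.6 lb.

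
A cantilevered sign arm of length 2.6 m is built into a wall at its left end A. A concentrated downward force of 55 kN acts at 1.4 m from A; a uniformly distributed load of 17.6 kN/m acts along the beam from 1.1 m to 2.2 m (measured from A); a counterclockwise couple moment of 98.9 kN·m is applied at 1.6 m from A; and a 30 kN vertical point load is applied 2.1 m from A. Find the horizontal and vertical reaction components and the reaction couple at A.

A_x = 0, A_y = 104.4 kN, M_A = 73.04 kN·m

Resultant of the distributed load: 17.6 × 1.1 = 19.36 kN at 1.65 m from A.
ΣF_x = 0: A_x = 0.
ΣF_y = 0: A_y − 55 − 17.6·1.1 − 30 = 0 → A_y = 104.4 kN.
ΣM about A: M_A − 55·1.4 − (17.6·1.1)·1.65 + 98.9 − 30·2.1 = 0 → M_A = 73.04 kN·m.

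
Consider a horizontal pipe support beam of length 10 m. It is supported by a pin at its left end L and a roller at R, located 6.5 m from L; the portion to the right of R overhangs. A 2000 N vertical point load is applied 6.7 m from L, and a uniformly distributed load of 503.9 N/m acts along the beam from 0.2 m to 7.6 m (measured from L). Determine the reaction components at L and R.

L_x = 0, L_y = 1430 N, R_y = 4299 N

Resultant of the distributed load: 503.9 × 7.4 = 3728.86 N at 3.9 m from L.
Taking moments about L: R_y·6.5 − 2000·6.7 − (503.9·7.4)·3.9 = 0 → R_y = 27942.554/6.5 = 4298.85 ≈ 4299 N.
ΣF_y = 0: L_y + 4298.85 − 2000 − 503.9·7.4 = 0 → L_y = 1430 N.
ΣF_x = 0: no horizontal applied forces, so L_x = 0.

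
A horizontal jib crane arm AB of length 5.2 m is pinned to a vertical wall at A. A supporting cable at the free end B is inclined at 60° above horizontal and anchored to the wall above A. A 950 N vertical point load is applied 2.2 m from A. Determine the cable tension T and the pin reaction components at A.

ΣM about A: T·sin60°·5.2 − 950·2.2 = 0 → T = 2090/(5.2·0.866025) = 464.101 ≈ 464.1 N.
ΣF_x = 0: A_x − T·cos60° = 0 → A_x = 464.101 × 0.5 = 232.1 N.
ΣF_y = 0: A_y + T·sin60° − 950 = 0 → A_y = 950 − 464.101 × 0.866025 = 548.1 N.

T = 464.1 N, A_x = 232.1 N, A_y = 548.1 N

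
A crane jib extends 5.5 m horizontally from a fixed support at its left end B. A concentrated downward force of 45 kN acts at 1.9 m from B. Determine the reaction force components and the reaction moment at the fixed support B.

B_x = 0, B_y = 45.00 kN, M_B = 85.50 kN·m

ΣF_x = 0: B_x = 0.
ΣF_y = 0: B_y − 45 = 0 → B_y = 45.00 kN.
ΣM about B: M_B − 45·1.9 = 0 → M_B = 85.50 kN·m.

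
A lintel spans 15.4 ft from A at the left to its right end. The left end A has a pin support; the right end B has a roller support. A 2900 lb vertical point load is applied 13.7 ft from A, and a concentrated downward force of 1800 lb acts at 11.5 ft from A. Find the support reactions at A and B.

A_x = 0, A_y = 776.0 lb, B_y = 3924 lb

Taking moments about A: B_y·15.4 − 2900·13.7 − 1800·11.5 = 0 → B_y = 60430/15.4 = 3924.03 ≈ 3924 lb.
ΣF_y = 0: A_y + 3924.03 − 2900 − 1800 = 0 → A_y = 776.0 lb.
ΣF_x = 0: no horizontal applied forces, so A_x = 0.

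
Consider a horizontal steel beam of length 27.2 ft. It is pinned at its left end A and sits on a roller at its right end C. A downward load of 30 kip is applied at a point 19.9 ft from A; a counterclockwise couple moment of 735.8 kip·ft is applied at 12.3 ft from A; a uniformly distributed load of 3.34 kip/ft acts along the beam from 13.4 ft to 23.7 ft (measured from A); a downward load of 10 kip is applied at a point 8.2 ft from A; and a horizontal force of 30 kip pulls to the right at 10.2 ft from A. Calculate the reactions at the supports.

Resultant of the distributed load: 3.34 × 10.3 = 34.402 kip at 18.55 ft from A.
Taking moments about A: C_y·27.2 − 30·19.9 + 735.8 − (3.34·10.3)·18.55 − 10·8.2 = 0 → C_y = 581.3571/27.2 = 21.3734 ≈ 21.37 kip.
ΣF_y = 0: A_y + 21.3734 − 30 − 3.34·10.3 − 10 = 0 → A_y = 53.03 kip.
ΣF_x = 0: A_x + 30 = 0 → A_x = -30.00 kip.

A_x = -30.00 kip, A_y = 53.03 kip, C_y = 21.37 kip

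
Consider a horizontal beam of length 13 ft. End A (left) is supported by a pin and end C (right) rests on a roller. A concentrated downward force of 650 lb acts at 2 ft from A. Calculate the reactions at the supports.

A_x = 0, A_y = 550.0 lb, C_y = 100.0 lb

ΣM about A: C_y·13 − 650·2 = 0 → C_y = 1300/13 = 100.0 lb.
ΣF_y = 0: A_y + 100 − 650 = 0 → A_y = 550.0 lb.
ΣF_x = 0: no horizontal applied forces, so A_x = 0.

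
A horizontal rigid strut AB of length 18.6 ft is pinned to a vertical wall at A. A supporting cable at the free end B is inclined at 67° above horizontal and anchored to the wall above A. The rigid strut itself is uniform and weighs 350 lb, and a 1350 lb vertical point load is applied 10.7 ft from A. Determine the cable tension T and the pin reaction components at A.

T = 1034 lb, A_x = 403.9 lb, A_y = 748.4 lb

ΣM about A: T·sin67°·18.6 − 350·9.3 − 1350·10.7 = 0 → T = 17700/(18.6·0.920505) = 1033.79 ≈ 1034 lb.
ΣF_x = 0: A_x − T·cos67° = 0 → A_x = 1033.79 × 0.390731 = 403.9 lb.
ΣF_y = 0: A_y + T·sin67° − 350 − 1350 = 0 → A_y = 1700 − 1033.79 × 0.920505 = 748.4 lb.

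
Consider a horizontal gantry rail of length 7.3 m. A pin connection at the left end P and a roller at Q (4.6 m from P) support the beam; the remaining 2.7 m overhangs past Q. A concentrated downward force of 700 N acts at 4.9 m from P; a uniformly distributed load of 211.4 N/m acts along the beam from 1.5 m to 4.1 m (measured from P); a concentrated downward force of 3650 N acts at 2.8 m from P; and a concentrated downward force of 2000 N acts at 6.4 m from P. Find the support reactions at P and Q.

P_x = 0, P_y = 815.1 N, Q_y = 6085 N

Resultant of the distributed load: 211.4 × 2.6 = 549.64 N at 2.8 m from P.
Taking moments about P: Q_y·4.6 − 700·4.9 − (211.4·2.6)·2.8 − 3650·2.8 − 2000·6.4 = 0 → Q_y = 27988.992/4.6 = 6084.56 ≈ 6085 N.
ΣF_y = 0: P_y + 6084.56 − 700 − 211.4·2.6 − 3650 − 2000 = 0 → P_y = 815.1 N.
ΣF_x = 0: no horizontal applied forces, so P_x = 0.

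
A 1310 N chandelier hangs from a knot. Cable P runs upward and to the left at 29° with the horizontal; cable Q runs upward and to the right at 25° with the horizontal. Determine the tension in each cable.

ΣF_x = 0: −T_P·cos29° + T_Q·cos25° = 0 → T_Q = 0.965036·T_P.
ΣF_y = 0: T_P·sin29° + T_Q·sin25° = 1310.
Substitute: T_P·(0.48481 + 0.965036·0.422618) = 1310 → T_P = 1467.54 ≈ 1468 N.
Then T_Q = 0.965036 × 1467.54 = 1416 N.

T_P = 1468 N, T_Q = 1416 N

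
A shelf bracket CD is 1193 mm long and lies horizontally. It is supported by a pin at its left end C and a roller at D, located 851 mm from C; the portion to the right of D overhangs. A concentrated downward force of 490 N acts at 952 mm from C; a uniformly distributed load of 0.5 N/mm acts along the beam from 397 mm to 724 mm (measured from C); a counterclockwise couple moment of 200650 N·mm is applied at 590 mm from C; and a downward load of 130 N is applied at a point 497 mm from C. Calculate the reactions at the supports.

C_x = 0, C_y = 287.5 N, D_y = 496.0 N

Resultant of the distributed load: 0.5 × 327 = 163.5 N at 560.5 mm from C.
Taking moments about C: D_y·851 − 490·952 − (0.5·327)·560.5 + 200650 − 130·497 = 0 → D_y = 422081.75/851 = 495.983 ≈ 496.0 N.
ΣF_y = 0: C_y + 495.983 − 490 − 0.5·327 − 130 = 0 → C_y = 287.5 N.
ΣF_x = 0: no horizontal applied forces, so C_x = 0.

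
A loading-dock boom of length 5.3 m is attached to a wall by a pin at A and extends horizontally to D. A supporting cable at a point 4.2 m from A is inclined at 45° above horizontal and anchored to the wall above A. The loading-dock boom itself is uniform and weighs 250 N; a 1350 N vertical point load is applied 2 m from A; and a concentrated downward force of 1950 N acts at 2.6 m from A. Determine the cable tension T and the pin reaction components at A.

T = 2839 N, A_x = 2008 N, A_y = 1542 N

ΣM about A: T·sin45°·4.2 − 250·2.65 − 1350·2 − 1950·2.6 = 0 → T = 8432.5/(4.2·0.707107) = 2839.37 ≈ 2839 N.
ΣF_x = 0: A_x − T·cos45° = 0 → A_x = 2839.37 × 0.707107 = 2008 N.
ΣF_y = 0: A_y + T·sin45° − 250 − 1350 − 1950 = 0 → A_y = 3550 − 2839.37 × 0.707107 = 1542 N.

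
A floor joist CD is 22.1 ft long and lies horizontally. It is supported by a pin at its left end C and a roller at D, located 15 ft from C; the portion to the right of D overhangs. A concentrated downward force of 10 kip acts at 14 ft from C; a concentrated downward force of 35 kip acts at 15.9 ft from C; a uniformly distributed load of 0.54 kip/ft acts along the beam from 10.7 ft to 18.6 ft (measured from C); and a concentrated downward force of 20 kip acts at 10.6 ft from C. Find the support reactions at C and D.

C_x = 0, C_y = 4.533 kip, D_y = 64.73 kip

Resultant of the distributed load: 0.54 × 7.9 = 4.266 kip at 14.65 ft from C.
Taking moments about C: D_y·15 − 10·14 − 35·15.9 − (0.54·7.9)·14.65 − 20·10.6 = 0 → D_y = 970.9969/15 = 64.7331 ≈ 64.73 kip.
ΣF_y = 0: C_y + 64.7331 − 10 − 35 − 0.54·7.9 − 20 = 0 → C_y = 4.533 kip.
ΣF_x = 0: no horizontal applied forces, so C_x = 0.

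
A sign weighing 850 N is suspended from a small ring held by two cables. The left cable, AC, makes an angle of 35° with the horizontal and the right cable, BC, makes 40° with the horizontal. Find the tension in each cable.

ΣF_x = 0: −T_AC·cos35° + T_BC·cos40° = 0 → T_BC = 1.06933·T_AC.
ΣF_y = 0: T_AC·sin35° + T_BC·sin40° = 850.
Substitute: T_AC·(0.573576 + 1.06933·0.642788) = 850 → T_AC = 674.106 ≈ 674.1 N.
Then T_BC = 1.06933 × 674.106 = 720.8 N.

T_AC = 674.1 N, T_BC = 720.8 N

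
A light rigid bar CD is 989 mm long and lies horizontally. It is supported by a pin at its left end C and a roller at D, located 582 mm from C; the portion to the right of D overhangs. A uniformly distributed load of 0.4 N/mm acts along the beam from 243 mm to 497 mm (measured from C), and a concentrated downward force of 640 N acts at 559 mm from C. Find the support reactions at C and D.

C_x = 0, C_y = 62.30 N, D_y = 679.3 N

Resultant of the distributed load: 0.4 × 254 = 101.6 N at 370 mm from C.
ΣM about C: D_y·582 − (0.4·254)·370 − 640·559 = 0 → D_y = 395352/582 = 679.299 ≈ 679.3 N.
ΣF_y = 0: C_y + 679.299 − 0.4·254 − 640 = 0 → C_y = 62.30 N.
ΣF_x = 0: no horizontal applied forces, so C_x = 0.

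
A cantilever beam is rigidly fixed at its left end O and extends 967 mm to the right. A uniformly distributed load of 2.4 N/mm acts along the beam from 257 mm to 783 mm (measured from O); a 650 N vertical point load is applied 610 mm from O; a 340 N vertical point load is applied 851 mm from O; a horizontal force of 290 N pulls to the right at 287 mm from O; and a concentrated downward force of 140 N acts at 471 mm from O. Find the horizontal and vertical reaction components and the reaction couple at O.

Resultant of the distributed load: 2.4 × 526 = 1262.4 N at 520 mm from O.
ΣF_x = 0: O_x + 290 = 0 → O_x = -290.0 N.
ΣF_y = 0: O_y − 2.4·526 − 650 − 340 − 140 = 0 → O_y = 2392 N.
ΣM about O: M_O − (2.4·526)·520 − 650·610 − 340·851 − 140·471 = 0 → M_O = 1408000 N·mm.

O_x = -290.0 N, O_y = 2392 N, M_O = 1408000 N·mm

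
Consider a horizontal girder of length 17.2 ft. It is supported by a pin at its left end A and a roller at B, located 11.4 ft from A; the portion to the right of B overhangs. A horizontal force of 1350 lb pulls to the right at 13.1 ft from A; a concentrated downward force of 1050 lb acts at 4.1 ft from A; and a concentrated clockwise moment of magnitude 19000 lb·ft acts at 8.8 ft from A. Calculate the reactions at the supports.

A_x = -1350 lb, A_y = -994.3 lb, B_y = 2044 lb

Moments about A: B_y·11.4 − 1050·4.1 − 19000 = 0 → B_y = 23305/11.4 = 2044.3 ≈ 2044 lb.
ΣF_y = 0: A_y + 2044.3 − 1050 = 0 → A_y = -994.3 lb.
ΣF_x = 0: A_x + 1350 = 0 → A_x = -1350 lb.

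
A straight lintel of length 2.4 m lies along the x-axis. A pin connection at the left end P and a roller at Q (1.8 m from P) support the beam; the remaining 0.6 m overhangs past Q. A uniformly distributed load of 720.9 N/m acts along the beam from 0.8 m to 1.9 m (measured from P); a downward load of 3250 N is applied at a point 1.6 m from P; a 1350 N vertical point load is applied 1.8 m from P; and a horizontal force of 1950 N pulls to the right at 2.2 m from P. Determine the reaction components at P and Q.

Resultant of the distributed load: 720.9 × 1.1 = 792.99 N at 1.35 m from P.
ΣM about P: Q_y·1.8 − (720.9·1.1)·1.35 − 3250·1.6 − 1350·1.8 = 0 → Q_y = 8700.5365/1.8 = 4833.63 ≈ 4834 N.
ΣF_y = 0: P_y + 4833.63 − 720.9·1.1 − 3250 − 1350 = 0 → P_y = 559.4 N.
ΣF_x = 0: P_x + 1950 = 0 → P_x = -1950 N.

P_x = -1950 N, P_y = 559.4 N, Q_y = 4834 N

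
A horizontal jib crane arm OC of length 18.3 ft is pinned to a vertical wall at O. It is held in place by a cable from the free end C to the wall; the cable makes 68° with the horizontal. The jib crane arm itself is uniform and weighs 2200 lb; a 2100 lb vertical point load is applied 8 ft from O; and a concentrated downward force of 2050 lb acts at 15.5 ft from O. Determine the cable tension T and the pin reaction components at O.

ΣM about O: T·sin68°·18.3 − 2200·9.15 − 2100·8 − 2050·15.5 = 0 → T = 68705/(18.3·0.927184) = 4049.22 ≈ 4049 lb.
ΣF_x = 0: O_x − T·cos68° = 0 → O_x = 4049.22 × 0.374607 = 1517 lb.
ΣF_y = 0: O_y + T·sin68° − 2200 − 2100 − 2050 = 0 → O_y = 6350 − 4049.22 × 0.927184 = 2596 lb.

T = 4049 lb, O_x = 1517 lb, O_y = 2596 lb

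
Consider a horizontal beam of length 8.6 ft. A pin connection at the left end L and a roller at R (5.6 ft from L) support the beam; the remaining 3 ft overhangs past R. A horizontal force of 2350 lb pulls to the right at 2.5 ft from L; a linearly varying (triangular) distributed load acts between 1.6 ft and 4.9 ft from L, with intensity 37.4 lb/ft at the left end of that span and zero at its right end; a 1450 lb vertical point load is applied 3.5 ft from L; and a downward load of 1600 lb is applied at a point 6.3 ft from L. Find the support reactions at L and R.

L_x = -2350 lb, L_y = 375.7 lb, R_y = 2736 lb

Resultant of the triangular load: ½ × 37.4 × 3.3 = 61.71 lb, acting at 2.7 ft from L (one-third of the span from the peak).
Moments about L: R_y·5.6 − (½·37.4·3.3)·2.7 − 1450·3.5 − 1600·6.3 = 0 → R_y = 15321.617/5.6 = 2736 lb.
ΣF_y = 0: L_y + 2736 − ½·37.4·3.3 − 1450 − 1600 = 0 → L_y = 375.7 lb.
ΣF_x = 0: L_x + 2350 = 0 → L_x = -2350 lb.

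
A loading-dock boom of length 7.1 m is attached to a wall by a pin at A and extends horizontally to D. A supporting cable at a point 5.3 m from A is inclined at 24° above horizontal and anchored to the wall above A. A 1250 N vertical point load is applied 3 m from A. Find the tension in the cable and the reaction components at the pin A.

ΣM about A: T·sin24°·5.3 − 1250·3 = 0 → T = 3750/(5.3·0.406737) = 1739.57 ≈ 1740 N.
ΣF_x = 0: A_x − T·cos24° = 0 → A_x = 1739.57 × 0.913545 = 1589 N.
ΣF_y = 0: A_y + T·sin24° − 1250 = 0 → A_y = 1250 − 1739.57 × 0.406737 = 542.5 N.

T = 1740 N, A_x = 1589 N, A_y = 542.5 N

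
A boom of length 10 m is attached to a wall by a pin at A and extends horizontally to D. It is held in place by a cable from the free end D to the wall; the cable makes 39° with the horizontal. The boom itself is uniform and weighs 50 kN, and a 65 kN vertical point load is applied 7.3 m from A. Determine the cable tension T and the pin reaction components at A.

ΣM about A: T·sin39°·10 − 50·5 − 65·7.3 = 0 → T = 724.5/(10·0.62932) = 115.124 ≈ 115.1 kN.
ΣF_x = 0: A_x − T·cos39° = 0 → A_x = 115.124 × 0.777146 = 89.47 kN.
ΣF_y = 0: A_y + T·sin39° − 50 − 65 = 0 → A_y = 115 − 115.124 × 0.62932 = 42.55 kN.

T = 115.1 kN, A_x = 89.47 kN, A_y = 42.55 kN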